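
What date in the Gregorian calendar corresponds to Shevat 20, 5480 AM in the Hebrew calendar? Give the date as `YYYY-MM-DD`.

1720-01-30

Julian Day Number of the source date = 2349306.
Converting JDN 2349306 to the Gregorian calendar gives 30 January 1720 CE.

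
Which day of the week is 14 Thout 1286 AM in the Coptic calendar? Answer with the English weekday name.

Sunday

In the proleptic Gregorian calendar this is 21 September 1569 (JDN 2294389).
2294389 ≡ 6 (mod 7); counting from Monday = 0 gives Sunday.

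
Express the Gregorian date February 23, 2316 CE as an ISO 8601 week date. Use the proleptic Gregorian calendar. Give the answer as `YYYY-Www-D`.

2316-W08-3

The weekday is Wednesday (ISO weekday 3).
That Wednesday belongs to ISO week 8 of ISO year 2316.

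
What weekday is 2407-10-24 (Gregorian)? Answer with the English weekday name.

2600495 ≡ 2 (mod 7); counting from Monday = 0 gives Wednesday.

Wednesday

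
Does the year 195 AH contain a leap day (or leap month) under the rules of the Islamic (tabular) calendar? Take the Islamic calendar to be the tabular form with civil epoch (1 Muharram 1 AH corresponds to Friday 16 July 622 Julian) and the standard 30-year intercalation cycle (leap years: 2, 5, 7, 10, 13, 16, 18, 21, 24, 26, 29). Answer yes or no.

no

Year 195 AH is year 15 of its 30-year cycle; leap positions are 2, 5, 7, 10, 13, 16, 18, 21, 24, 26, 29, so it is a common year (354 days).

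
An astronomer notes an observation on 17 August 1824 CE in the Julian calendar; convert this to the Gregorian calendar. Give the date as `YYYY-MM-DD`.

For dates in this range the Gregorian date is 12 days ahead of the Julian.
17 August 1824 Julian + 12 days → 29 August 1824 Gregorian.

1824-08-29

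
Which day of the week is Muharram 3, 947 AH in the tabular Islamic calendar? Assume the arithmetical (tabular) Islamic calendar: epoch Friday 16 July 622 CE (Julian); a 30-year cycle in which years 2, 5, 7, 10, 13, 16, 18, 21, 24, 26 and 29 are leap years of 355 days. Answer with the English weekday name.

Monday

Equivalently 20 May 1540 Gregorian, JDN 2283673.
JDN 2283673 mod 7 = 0, and JDN 0 was a Monday, so this is a Monday.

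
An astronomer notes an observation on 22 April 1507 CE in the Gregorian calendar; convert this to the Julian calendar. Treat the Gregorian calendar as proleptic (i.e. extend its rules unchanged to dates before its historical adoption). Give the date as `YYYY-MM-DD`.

At this point the Julian calendar is 10 days behind the Gregorian.
22 April 1507 Gregorian − 10 days → 12 April 1507 Julian.

1507-04-12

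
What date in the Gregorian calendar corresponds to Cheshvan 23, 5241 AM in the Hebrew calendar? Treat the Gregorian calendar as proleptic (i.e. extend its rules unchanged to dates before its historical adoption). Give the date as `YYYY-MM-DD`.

Both dates share Julian Day Number 2261928; in the Gregorian calendar that is 5 November 1480 CE.

1480-11-05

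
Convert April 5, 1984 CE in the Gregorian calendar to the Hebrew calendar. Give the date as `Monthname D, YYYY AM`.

Nisan 3, 5744 AM

Julian Day Number of the source date = 2445796.
Converting JDN 2445796 to the Hebrew calendar gives 3 Nisan 5744 AM.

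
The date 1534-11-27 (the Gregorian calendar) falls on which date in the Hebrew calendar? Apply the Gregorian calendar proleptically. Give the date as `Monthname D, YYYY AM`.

Both dates share Julian Day Number 2281672; in the Hebrew calendar that is 10 Kislev 5295 AM.

Kislev 10, 5295 AM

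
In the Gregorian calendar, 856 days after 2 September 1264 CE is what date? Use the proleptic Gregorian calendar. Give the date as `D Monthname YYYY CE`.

JDN of 2 September 1264 CE = 2182972.
2182972 + 856 = 2183828.
JDN 2183828 in the Gregorian calendar is 6 January 1267 CE.

6 January 1267 CE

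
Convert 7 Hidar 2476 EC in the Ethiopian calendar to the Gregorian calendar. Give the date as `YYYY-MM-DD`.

Both dates share Julian Day Number 2628281; in the Gregorian calendar that is 20 November 2483 CE.

2483-11-20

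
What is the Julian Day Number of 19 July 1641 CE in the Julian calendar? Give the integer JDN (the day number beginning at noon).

In the Gregorian calendar the same day is 29 July 1641.
JDN 2451545 is 1 January 2000 CE (Gregorian); the target day is −130912 days from there, so JDN = 2320633.

2320633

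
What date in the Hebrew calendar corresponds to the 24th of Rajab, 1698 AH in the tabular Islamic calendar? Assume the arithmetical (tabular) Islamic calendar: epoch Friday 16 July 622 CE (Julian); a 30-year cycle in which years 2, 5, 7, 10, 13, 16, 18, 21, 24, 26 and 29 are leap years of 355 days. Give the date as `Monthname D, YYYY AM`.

The source date corresponds to 24 July 2269 in the Gregorian calendar (JDN 2550000).
That day falls on 24 Tammuz 6029 AM in the Hebrew calendar.

Tammuz 24, 6029 AM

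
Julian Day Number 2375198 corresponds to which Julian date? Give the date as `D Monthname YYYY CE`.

JDN 2375198 is 20 December 1790 in the Gregorian calendar.
In the Julian calendar that day is 9 December 1790 CE.

9 December 1790 CE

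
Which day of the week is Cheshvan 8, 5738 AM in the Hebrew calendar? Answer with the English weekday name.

This is JDN 2443437 (20 October 1977 Gregorian).
JDN 2443437 mod 7 = 3, and JDN 0 was a Monday, so this is a Thursday.

Thursday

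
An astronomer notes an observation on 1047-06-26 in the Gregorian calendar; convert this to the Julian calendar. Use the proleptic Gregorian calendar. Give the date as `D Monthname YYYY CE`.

20 June 1047 CE

The Julian–Gregorian offset here is 6 days (Julian trailing).
26 June 1047 Gregorian − 6 days → 20 June 1047 Julian.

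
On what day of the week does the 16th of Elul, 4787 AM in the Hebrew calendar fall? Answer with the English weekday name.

This is JDN 2096402 (27 August 1027 Gregorian).
JDN 2096402 mod 7 = 0, and JDN 0 was a Monday, so this is a Monday.

Monday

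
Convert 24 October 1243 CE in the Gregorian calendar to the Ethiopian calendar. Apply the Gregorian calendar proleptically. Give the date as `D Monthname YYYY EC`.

Both dates share Julian Day Number 2175353; in the Ethiopian calendar that is 19 Tikimt 1236 EC.

19 Tikimt 1236 EC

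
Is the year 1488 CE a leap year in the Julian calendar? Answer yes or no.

yes

1488 mod 4 = 0, so it is a leap year in the Julian calendar.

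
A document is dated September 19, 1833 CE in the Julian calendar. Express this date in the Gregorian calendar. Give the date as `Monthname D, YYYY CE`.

For dates in this range the Gregorian date is 12 days ahead of the Julian.
19 September 1833 Julian + 12 days → 1 October 1833 Gregorian.

October 1, 1833 CE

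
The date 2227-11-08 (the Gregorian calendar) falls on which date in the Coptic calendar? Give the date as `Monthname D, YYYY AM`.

Paopi 26, 1944 AM

Both dates share Julian Day Number 2534766; in the Coptic calendar that is 26 Paopi 1944 AM.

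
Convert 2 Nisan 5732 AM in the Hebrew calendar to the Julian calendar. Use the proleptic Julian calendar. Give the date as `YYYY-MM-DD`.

Both dates share Julian Day Number 2441394; in the Julian calendar that is 4 March 1972 CE.

1972-03-04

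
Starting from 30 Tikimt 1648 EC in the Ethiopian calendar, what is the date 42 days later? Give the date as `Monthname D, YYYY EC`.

JDN of 30 Tikimt 1648 EC = 2325847.
2325847 + 42 = 2325889.
JDN 2325889 in the Ethiopian calendar is Tahsas 12, 1648 EC.

Tahsas 12, 1648 EC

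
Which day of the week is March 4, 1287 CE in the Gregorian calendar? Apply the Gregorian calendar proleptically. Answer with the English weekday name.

2191190 ≡ 1 (mod 7); counting from Monday = 0 gives Tuesday.

Tuesday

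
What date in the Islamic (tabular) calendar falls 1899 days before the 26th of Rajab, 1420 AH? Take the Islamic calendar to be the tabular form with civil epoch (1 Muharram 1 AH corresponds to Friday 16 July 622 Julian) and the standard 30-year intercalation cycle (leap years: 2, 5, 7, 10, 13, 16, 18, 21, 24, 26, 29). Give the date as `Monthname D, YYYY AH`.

Counting 1899 days back from JDN 2451488 reaches JDN 2449589, which is Rabi' al-Awwal 17, 1415 AH.

Rabi' al-Awwal 17, 1415 AH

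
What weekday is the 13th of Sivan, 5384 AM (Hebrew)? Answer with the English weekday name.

Equivalently 31 May 1624 Gregorian, JDN 2314365.
JDN 2314365 mod 7 = 4, and JDN 0 was a Monday, so this is a Friday.

Friday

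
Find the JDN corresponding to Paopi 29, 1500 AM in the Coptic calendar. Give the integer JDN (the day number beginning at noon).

In the Gregorian calendar the same day is 7 November 1783.
JDN 2400001 is 17 November 1858 CE (Gregorian), MJD 0; the target day is −27403 days from there, so JDN = 2372598.

2372598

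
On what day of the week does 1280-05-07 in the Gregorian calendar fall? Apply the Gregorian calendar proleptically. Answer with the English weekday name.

Tuesday

2188698 ≡ 1 (mod 7); counting from Monday = 0 gives Tuesday.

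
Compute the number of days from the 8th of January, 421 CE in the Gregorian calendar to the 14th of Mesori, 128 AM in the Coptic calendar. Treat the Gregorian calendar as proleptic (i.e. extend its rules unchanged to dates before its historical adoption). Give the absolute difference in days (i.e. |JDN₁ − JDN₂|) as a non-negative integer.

3075

JDN of the first date = 1874835.
JDN of the second date = 1871760.
|1871760 − 1874835| = 3075.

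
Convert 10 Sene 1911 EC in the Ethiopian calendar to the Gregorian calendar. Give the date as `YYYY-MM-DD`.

1919-06-17

Julian Day Number of the source date = 2422127.
Converting JDN 2422127 to the Gregorian calendar gives 17 June 1919 CE.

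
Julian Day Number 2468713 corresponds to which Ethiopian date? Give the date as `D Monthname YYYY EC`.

24 Tahsas 2039 EC

The Gregorian equivalent of JDN 2468713 is 2 January 2047.
In the Ethiopian calendar that day is 24 Tahsas 2039 EC.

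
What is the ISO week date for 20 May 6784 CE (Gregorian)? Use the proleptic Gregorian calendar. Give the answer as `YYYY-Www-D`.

The weekday is Sunday (ISO weekday 7).
That Sunday belongs to ISO week 20 of ISO year 6784.

6784-W20-7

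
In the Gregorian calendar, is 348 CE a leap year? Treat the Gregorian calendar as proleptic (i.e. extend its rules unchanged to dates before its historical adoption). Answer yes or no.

yes

348 is divisible by 4 and not by 100, so it is a leap year.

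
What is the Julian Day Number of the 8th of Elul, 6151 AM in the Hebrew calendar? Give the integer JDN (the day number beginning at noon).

Equivalently 8 September 2391 (Gregorian).
JDN 2299161 is 15 October 1582 CE (Gregorian); the target day is +295444 days from there, so JDN = 2594605.

2594605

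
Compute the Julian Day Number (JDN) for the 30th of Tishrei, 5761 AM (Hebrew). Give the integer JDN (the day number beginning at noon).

Equivalently 29 October 2000 (Gregorian).
JDN 2400001 is 17 November 1858 CE (Gregorian), MJD 0; the target day is +51846 days from there, so JDN = 2451847.

2451847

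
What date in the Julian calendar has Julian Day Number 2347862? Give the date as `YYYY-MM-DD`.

The Gregorian equivalent of JDN 2347862 is 16 February 1716.
In the Julian calendar that day is 1716-02-05.

1716-02-05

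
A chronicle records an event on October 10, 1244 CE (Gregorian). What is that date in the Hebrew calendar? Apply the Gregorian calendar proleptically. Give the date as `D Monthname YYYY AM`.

Julian Day Number of the source date = 2175705.
Converting JDN 2175705 to the Hebrew calendar gives 29 Tishrei 5005 AM.

29 Tishrei 5005 AM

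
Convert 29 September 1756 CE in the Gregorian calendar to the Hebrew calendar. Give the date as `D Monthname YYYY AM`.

5 Tishrei 5517 AM

Both dates share Julian Day Number 2362698; in the Hebrew calendar that is 5 Tishrei 5517 AM.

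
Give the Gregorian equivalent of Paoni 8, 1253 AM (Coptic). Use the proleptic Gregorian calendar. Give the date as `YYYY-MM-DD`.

Julian Day Number of the source date = 2282600.
Converting JDN 2282600 to the Gregorian calendar gives 12 June 1537 CE.

1537-06-12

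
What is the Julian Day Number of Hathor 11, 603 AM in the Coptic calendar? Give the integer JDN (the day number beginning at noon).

2044980

Equivalently 11 November 886 (proleptic Gregorian).
JDN 2400001 is 17 November 1858 CE (Gregorian), MJD 0; the target day is −355021 days from there, so JDN = 2044980.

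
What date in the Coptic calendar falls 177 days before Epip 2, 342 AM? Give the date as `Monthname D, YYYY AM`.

Tobi 5, 342 AM

JDN of Epip 2, 342 AM = 1949881.
1949881 − 177 = 1949704.
JDN 1949704 in the Coptic calendar is Tobi 5, 342 AM.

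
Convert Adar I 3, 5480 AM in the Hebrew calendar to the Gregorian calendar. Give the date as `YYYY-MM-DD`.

1720-02-12

Both dates share Julian Day Number 2349319; in the Gregorian calendar that is 12 February 1720 CE.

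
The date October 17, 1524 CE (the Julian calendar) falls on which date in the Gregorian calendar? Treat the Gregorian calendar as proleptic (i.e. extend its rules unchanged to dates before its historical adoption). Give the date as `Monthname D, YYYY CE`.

October 27, 1524 CE

At this point the Julian calendar is 10 days behind the Gregorian.
17 October 1524 Julian + 10 days → 27 October 1524 Gregorian.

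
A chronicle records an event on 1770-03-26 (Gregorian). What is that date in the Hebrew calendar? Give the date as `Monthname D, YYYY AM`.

Adar 29, 5530 AM

Julian Day Number of the source date = 2367624.
Converting JDN 2367624 to the Hebrew calendar gives 29 Adar 5530 AM.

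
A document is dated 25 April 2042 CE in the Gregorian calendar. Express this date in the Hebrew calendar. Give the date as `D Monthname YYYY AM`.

Julian Day Number of the source date = 2467000.
Converting JDN 2467000 to the Hebrew calendar gives 5 Iyar 5802 AM.

5 Iyar 5802 AM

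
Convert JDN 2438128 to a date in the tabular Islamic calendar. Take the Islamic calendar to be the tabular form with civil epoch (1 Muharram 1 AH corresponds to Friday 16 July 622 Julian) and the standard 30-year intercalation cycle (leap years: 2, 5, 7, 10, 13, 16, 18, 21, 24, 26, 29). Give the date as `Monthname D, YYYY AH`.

The Gregorian equivalent of JDN 2438128 is 8 April 1963.
In the tabular Islamic calendar that day is Dhu al-Qa'dah 14, 1382 AH.

Dhu al-Qa'dah 14, 1382 AH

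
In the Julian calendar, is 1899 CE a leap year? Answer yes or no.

no

1899 mod 4 = 3, so it is a common year in the Julian calendar.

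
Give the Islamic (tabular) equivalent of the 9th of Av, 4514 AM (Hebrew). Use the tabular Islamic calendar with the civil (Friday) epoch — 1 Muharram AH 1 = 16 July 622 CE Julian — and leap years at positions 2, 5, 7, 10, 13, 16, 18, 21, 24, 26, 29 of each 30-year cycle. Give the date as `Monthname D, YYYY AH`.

Safar 8, 137 AH

Julian Day Number of the source date = 1996671.
Converting JDN 1996671 to the tabular Islamic calendar gives 8 Safar 137 AH.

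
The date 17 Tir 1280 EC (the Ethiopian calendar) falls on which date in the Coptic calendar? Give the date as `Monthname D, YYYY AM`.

Tobi 17, 1004 AM

Julian Day Number of the source date = 2191512.
Converting JDN 2191512 to the Coptic calendar gives 17 Tobi 1004 AM.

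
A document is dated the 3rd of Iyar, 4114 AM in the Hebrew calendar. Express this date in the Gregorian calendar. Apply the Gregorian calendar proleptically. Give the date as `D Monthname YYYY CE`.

14 April 354 CE

Julian Day Number of the source date = 1850459.
Converting JDN 1850459 to the Gregorian calendar gives 14 April 354 CE.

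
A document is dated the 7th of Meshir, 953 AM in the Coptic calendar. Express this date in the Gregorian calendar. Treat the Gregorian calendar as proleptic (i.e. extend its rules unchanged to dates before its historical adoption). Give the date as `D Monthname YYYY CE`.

Both dates share Julian Day Number 2172904; in the Gregorian calendar that is 8 February 1237 CE.

8 February 1237 CE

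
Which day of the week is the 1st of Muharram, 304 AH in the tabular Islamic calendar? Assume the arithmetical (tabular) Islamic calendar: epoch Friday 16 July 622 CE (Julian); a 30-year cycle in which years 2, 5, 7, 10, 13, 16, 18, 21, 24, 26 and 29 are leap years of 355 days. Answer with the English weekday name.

Friday

Equivalently 10 July 916 Gregorian, JDN 2055813.
JDN 2055813 mod 7 = 4, and JDN 0 was a Monday, so this is a Friday.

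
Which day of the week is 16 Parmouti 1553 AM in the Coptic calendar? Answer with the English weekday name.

This is JDN 2392123 (23 April 1837 Gregorian).
Since JDN mod 7 = 6 (0 = Monday), the day is Sunday.

Sunday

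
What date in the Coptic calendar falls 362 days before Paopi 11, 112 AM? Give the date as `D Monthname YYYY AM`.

15 Paopi 111 AM

JDN of Paopi 11, 112 AM = 1865613.
1865613 − 362 = 1865251.
JDN 1865251 in the Coptic calendar is 15 Paopi 111 AM.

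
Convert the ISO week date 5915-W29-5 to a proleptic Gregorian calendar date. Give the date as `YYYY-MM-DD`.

5915-07-23

ISO week 1 of 5915 is the week containing the first Thursday of 5915.
Week 29, day 5 (Friday) lands on 5915-07-23.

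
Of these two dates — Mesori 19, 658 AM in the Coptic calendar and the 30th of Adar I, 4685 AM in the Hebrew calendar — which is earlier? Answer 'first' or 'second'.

second

First date → JDN 2065347; second date → JDN 2058972.
JDN 2058972 < JDN 2065347, so the second date is earlier.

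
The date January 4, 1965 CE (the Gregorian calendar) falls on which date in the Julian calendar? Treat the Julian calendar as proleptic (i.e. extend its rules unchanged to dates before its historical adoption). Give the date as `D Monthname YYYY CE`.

The Julian–Gregorian offset here is 13 days (Julian trailing).
4 January 1965 Gregorian − 13 days → 22 December 1964 Julian.

22 December 1964 CE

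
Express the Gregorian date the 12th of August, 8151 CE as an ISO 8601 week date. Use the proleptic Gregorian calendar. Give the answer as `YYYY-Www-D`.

The weekday is Thursday (ISO weekday 4).
That Thursday belongs to ISO week 32 of ISO year 8151.

8151-W32-4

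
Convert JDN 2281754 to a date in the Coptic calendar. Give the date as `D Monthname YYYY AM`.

The proleptic Gregorian equivalent of JDN 2281754 is 17 February 1535.
In the Coptic calendar that day is 13 Meshir 1251 AM.

13 Meshir 1251 AM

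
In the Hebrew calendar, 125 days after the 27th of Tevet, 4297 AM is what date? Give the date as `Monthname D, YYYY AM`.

JDN of the 27th of Tevet, 4297 AM = 1917192.
1917192 + 125 = 1917317.
JDN 1917317 in the Hebrew calendar is Iyar 4, 4297 AM.

Iyar 4, 4297 AM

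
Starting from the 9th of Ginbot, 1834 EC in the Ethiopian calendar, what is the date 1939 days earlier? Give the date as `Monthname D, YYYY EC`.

Counting 1939 days back from JDN 2393972 reaches JDN 2392033, which is Tir 16, 1829 EC.

Tir 16, 1829 EC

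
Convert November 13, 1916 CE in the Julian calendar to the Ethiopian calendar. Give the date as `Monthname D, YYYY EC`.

The source date corresponds to 26 November 1916 in the Gregorian calendar (JDN 2421194).
That day falls on 17 Hidar 1909 EC in the Ethiopian calendar.

Hidar 17, 1909 EC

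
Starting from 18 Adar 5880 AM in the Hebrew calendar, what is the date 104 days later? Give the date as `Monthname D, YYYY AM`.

Tammuz 4, 5880 AM

The starting date is JDN 2495451; 2495451 + 104 = 2495555.
JDN 2495555 corresponds to Tammuz 4, 5880 AM.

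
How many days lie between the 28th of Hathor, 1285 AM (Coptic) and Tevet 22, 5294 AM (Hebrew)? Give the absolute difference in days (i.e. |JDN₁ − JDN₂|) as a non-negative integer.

JDN of the first date = 2294098.
JDN of the second date = 2281360.
|2281360 − 2294098| = 12738.

12738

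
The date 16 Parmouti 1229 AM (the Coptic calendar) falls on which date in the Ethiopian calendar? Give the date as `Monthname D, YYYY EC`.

Both dates share Julian Day Number 2273782; in the Ethiopian calendar that is 16 Miyazya 1505 EC.

Miyazya 16, 1505 EC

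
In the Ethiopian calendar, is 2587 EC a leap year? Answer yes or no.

yes

2587 mod 4 = 3; in the Ethiopian calendar a year is leap when year mod 4 = 3, so it is a leap year.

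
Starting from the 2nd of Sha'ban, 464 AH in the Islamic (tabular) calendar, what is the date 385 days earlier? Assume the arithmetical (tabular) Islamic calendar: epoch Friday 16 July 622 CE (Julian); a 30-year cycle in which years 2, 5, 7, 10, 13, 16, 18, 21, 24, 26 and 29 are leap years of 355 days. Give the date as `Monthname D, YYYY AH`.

The starting date is JDN 2112720; 2112720 − 385 = 2112335.
JDN 2112335 corresponds to Rajab 2, 463 AH.

Rajab 2, 463 AH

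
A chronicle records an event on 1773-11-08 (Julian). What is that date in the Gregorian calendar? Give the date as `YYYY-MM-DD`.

For dates in this range the Gregorian date is 11 days ahead of the Julian.
8 November 1773 Julian + 11 days → 19 November 1773 Gregorian.

1773-11-19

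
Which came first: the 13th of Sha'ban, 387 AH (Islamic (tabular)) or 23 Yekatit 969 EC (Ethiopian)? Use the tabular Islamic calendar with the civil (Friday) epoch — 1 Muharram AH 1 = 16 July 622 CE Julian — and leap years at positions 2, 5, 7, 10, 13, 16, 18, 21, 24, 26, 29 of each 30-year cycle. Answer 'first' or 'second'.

second

First date → JDN 2085445; second date → JDN 2077955.
JDN 2077955 < JDN 2085445, so the second date is earlier.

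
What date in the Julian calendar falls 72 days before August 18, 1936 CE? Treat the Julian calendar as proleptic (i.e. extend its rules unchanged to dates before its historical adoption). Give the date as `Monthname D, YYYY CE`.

June 7, 1936 CE

JDN of August 18, 1936 CE = 2428412.
2428412 − 72 = 2428340.
JDN 2428340 in the Julian calendar is June 7, 1936 CE.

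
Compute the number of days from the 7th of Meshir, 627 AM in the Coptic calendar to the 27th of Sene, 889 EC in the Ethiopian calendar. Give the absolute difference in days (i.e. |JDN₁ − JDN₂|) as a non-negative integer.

4973

JDN of the first date = 2053832.
JDN of the second date = 2048859.
|2048859 − 2053832| = 4973.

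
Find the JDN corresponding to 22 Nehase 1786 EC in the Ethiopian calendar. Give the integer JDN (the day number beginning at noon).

2376543

Equivalently 26 August 1794 (Gregorian).
JDN 2451545 is 1 January 2000 CE (Gregorian); the target day is −75002 days from there, so JDN = 2376543.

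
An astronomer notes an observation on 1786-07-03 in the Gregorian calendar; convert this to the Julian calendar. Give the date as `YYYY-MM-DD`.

1786-06-22

At this point the Julian calendar is 11 days behind the Gregorian.
3 July 1786 Gregorian − 11 days → 22 June 1786 Julian.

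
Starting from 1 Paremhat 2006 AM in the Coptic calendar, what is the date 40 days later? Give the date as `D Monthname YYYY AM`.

JDN of 1 Paremhat 2006 AM = 2557536.
2557536 + 40 = 2557576.
JDN 2557576 in the Coptic calendar is 11 Parmouti 2006 AM.

11 Parmouti 2006 AM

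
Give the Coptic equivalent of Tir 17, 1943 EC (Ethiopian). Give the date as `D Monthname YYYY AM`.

Julian Day Number of the source date = 2433672.
Converting JDN 2433672 to the Coptic calendar gives 17 Tobi 1667 AM.

17 Tobi 1667 AM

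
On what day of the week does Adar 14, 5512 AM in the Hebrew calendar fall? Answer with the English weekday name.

This is JDN 2361024 (29 February 1752 Gregorian).
JDN 2361024 mod 7 = 1, and JDN 0 was a Monday, so this is a Tuesday.

Tuesday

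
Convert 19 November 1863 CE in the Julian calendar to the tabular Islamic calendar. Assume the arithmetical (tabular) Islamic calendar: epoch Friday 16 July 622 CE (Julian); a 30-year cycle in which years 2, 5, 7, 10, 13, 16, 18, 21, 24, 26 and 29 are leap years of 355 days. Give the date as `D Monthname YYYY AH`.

19 Jumada al-Thani 1280 AH

Julian Day Number of the source date = 2401841.
Converting JDN 2401841 to the tabular Islamic calendar gives 19 Jumada al-Thani 1280 AH.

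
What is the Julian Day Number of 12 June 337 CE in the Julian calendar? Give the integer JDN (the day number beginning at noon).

1844310

Equivalently 13 June 337 (proleptic Gregorian).
JDN 2451545 is 1 January 2000 CE (Gregorian); the target day is −607235 days from there, so JDN = 1844310.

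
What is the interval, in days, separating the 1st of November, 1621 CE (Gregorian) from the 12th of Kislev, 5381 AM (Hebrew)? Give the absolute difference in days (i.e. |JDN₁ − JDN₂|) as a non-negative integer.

329

First date → JDN 2313423; second date → JDN 2313094.
The interval is |2313423 − 2313094| = 329 days.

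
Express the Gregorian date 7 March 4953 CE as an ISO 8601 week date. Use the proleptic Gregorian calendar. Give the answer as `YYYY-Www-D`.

The weekday is Wednesday (ISO weekday 3).
That Wednesday belongs to ISO week 10 of ISO year 4953.

4953-W10-3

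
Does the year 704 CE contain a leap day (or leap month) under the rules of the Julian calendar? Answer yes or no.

yes

704 mod 4 = 0, so it is a leap year in the Julian calendar.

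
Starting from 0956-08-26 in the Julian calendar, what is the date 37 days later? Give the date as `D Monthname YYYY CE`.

2 October 956 CE

The starting date is JDN 2070475; 2070475 + 37 = 2070512.
JDN 2070512 corresponds to 2 October 956 CE.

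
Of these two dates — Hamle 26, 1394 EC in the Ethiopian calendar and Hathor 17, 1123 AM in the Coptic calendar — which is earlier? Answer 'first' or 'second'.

Converting both to JDN: 2233339 vs 2234916; the smaller is the first.

first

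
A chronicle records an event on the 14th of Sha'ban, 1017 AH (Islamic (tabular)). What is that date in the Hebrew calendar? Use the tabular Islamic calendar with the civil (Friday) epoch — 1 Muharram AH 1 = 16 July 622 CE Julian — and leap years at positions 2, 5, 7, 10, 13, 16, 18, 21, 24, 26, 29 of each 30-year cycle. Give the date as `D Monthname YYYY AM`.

15 Kislev 5369 AM

The source date corresponds to 23 November 1608 in the Gregorian calendar (JDN 2308697).
That day falls on 15 Kislev 5369 AM in the Hebrew calendar.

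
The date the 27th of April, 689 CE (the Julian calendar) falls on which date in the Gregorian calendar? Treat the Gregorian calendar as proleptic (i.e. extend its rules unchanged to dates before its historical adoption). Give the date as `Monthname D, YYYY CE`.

At this point the Julian calendar is 3 days behind the Gregorian.
27 April 689 Julian + 3 days → 30 April 689 Gregorian.

April 30, 689 CE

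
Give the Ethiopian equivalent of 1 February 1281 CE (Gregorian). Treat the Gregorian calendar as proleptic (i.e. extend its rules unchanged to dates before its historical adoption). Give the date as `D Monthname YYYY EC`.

Julian Day Number of the source date = 2188968.
Converting JDN 2188968 to the Ethiopian calendar gives 30 Tir 1273 EC.

30 Tir 1273 EC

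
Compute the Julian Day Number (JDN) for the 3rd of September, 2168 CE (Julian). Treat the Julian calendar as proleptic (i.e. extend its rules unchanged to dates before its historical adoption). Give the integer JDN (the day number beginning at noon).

In the Gregorian calendar the same day is 17 September 2168.
JDN 2451545 is 1 January 2000 CE (Gregorian); the target day is +61621 days from there, so JDN = 2513166.

2513166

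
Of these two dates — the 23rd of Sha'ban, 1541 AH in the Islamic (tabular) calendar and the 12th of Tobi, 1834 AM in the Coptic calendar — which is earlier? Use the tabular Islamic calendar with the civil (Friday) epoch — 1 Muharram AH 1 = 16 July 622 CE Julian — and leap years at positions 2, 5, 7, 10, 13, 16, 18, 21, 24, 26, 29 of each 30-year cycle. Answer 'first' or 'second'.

first

First date → JDN 2494394; second date → JDN 2494664.
JDN 2494394 < JDN 2494664, so the first date is earlier.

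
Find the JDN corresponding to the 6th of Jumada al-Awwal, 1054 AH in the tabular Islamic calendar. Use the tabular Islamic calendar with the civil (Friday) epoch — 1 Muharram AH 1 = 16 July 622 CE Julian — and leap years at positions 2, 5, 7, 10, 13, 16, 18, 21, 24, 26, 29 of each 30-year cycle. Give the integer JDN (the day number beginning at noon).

In the Gregorian calendar the same day is 11 July 1644.
JDN 2451545 is 1 January 2000 CE (Gregorian); the target day is −129834 days from there, so JDN = 2321711.

2321711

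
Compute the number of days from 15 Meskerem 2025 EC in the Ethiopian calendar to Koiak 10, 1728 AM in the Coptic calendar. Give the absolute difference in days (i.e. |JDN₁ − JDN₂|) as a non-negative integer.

First date → JDN 2463501; second date → JDN 2455916.
The interval is |2463501 − 2455916| = 7585 days.

7585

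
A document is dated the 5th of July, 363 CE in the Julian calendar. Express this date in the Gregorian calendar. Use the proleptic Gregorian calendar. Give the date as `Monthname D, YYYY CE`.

For dates in this range the Gregorian date is 1 day ahead of the Julian.
5 July 363 Julian + 1 day → 6 July 363 Gregorian.

July 6, 363 CE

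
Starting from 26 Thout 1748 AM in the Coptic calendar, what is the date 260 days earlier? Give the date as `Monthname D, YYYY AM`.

JDN of 26 Thout 1748 AM = 2463147.
2463147 − 260 = 2462887.
JDN 2462887 in the Coptic calendar is Tobi 12, 1747 AM.

Tobi 12, 1747 AM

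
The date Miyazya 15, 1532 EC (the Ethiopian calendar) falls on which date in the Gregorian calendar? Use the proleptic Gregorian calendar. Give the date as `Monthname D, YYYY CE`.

April 20, 1540 CE

Both dates share Julian Day Number 2283643; in the Gregorian calendar that is 20 April 1540 CE.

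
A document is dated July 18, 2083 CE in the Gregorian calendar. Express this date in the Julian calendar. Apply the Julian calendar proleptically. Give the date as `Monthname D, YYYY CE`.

At this point the Julian calendar is 13 days behind the Gregorian.
18 July 2083 Gregorian − 13 days → 5 July 2083 Julian.

July 5, 2083 CE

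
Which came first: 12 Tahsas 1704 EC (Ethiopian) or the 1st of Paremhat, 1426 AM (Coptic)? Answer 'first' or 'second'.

second

The two dates have Julian Day Numbers 2346343 and 2345691 respectively.
Since 2345691 < 2346343, the second date comes first.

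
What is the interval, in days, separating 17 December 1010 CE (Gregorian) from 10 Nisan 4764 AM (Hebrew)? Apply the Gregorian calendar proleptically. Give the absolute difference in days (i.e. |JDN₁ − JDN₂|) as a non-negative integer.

First date → JDN 2090305; second date → JDN 2087862.
The interval is |2090305 − 2087862| = 2443 days.

2443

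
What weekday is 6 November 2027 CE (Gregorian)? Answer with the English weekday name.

Since JDN mod 7 = 5 (0 = Monday), the day is Saturday.

Saturday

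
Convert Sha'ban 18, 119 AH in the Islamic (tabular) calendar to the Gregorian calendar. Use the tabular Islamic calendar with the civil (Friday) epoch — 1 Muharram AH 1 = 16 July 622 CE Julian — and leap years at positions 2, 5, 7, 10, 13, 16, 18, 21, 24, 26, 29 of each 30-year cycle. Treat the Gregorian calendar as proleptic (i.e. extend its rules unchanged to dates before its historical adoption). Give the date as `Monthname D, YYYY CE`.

Both dates share Julian Day Number 1990479; in the Gregorian calendar that is 24 August 737 CE.

August 24, 737 CE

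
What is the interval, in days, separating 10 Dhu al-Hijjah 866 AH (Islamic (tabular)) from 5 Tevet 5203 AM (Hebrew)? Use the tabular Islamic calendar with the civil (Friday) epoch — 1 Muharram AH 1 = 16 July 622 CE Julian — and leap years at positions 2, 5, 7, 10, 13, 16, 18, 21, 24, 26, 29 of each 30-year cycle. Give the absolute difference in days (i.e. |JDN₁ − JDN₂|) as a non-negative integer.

7211

JDN of the first date = 2255301.
JDN of the second date = 2248090.
|2248090 − 2255301| = 7211.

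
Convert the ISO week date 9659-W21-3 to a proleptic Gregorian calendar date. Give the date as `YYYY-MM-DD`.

ISO week 1 of 9659 is the week containing the first Thursday of 9659.
Week 21, day 3 (Wednesday) lands on 9659-05-21.

9659-05-21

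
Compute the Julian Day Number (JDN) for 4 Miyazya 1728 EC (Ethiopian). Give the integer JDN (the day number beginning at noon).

Equivalently 10 April 1736 (Gregorian).
JDN 2299161 is 15 October 1582 CE (Gregorian); the target day is +56060 days from there, so JDN = 2355221.

2355221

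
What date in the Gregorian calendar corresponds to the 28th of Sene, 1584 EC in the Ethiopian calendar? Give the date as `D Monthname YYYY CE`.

2 July 1592 CE

Both dates share Julian Day Number 2302709; in the Gregorian calendar that is 2 July 1592 CE.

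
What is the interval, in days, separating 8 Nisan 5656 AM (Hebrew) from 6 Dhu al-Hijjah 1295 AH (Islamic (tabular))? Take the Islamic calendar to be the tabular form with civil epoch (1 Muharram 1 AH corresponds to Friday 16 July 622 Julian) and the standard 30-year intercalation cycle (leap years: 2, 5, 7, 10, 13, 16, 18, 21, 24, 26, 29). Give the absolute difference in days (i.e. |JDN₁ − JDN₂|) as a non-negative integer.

First date → JDN 2413641; second date → JDN 2407320.
The interval is |2413641 − 2407320| = 6321 days.

6321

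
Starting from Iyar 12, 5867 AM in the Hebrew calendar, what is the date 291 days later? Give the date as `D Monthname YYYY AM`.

The starting date is JDN 2490751; 2490751 + 291 = 2491042.
JDN 2491042 corresponds to 9 Adar 5868 AM.

9 Adar 5868 AM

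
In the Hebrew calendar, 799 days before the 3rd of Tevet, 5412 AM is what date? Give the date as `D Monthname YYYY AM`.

JDN of the 3rd of Tevet, 5412 AM = 2324424.
2324424 − 799 = 2323625.
JDN 2323625 in the Hebrew calendar is 1 Cheshvan 5410 AM.

1 Cheshvan 5410 AM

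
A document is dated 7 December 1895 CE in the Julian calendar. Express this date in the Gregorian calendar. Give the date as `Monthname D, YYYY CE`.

December 19, 1895 CE

At this point the Julian calendar is 12 days behind the Gregorian.
7 December 1895 Julian + 12 days → 19 December 1895 Gregorian.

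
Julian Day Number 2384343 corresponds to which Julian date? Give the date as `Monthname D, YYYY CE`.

December 23, 1815 CE

JDN 2384343 is 4 January 1816 in the Gregorian calendar.
In the Julian calendar that day is December 23, 1815 CE.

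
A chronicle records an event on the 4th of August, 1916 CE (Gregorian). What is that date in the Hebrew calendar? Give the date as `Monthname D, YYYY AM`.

Both dates share Julian Day Number 2421080; in the Hebrew calendar that is 5 Av 5676 AM.

Av 5, 5676 AM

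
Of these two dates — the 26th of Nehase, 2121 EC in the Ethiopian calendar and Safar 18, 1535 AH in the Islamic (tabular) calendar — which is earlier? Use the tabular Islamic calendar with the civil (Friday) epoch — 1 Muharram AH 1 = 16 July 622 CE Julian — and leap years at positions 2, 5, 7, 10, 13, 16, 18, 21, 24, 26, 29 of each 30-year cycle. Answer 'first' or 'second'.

second

First date → JDN 2498906; second date → JDN 2492085.
JDN 2492085 < JDN 2498906, so the second date is earlier.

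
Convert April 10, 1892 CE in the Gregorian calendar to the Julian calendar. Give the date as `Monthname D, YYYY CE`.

March 29, 1892 CE

For dates in this range the Gregorian date is 12 days ahead of the Julian.
10 April 1892 Gregorian − 12 days → 29 March 1892 Julian.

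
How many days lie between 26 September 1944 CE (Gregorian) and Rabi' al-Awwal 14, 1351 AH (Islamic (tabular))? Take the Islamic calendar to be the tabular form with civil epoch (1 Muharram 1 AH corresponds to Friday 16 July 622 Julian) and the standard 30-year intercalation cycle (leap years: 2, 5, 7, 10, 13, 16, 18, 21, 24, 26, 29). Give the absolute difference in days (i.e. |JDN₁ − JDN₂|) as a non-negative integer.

JDN of the first date = 2431360.
JDN of the second date = 2426907.
|2426907 − 2431360| = 4453.

4453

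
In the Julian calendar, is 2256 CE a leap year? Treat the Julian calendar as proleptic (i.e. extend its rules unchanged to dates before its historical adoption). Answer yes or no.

2256 mod 4 = 0, so it is a leap year in the Julian calendar.

yes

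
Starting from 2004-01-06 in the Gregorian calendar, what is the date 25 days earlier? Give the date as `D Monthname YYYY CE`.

12 December 2003 CE

Counting 25 days back from JDN 2453011 reaches JDN 2452986, which is 12 December 2003 CE.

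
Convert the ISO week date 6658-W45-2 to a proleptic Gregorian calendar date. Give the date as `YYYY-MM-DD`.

6658-11-09

ISO week 1 of 6658 is the week containing the first Thursday of 6658.
Week 45, day 2 (Tuesday) lands on 6658-11-09.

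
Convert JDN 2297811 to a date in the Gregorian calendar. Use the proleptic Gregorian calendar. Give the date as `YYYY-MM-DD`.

JDN 2451545 is 1 Jan 2000; 2297811 is −153734 days from there.

1579-02-03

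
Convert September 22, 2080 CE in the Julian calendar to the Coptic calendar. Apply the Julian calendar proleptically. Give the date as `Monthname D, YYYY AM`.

Both dates share Julian Day Number 2481043; in the Coptic calendar that is 25 Thout 1797 AM.

Thout 25, 1797 AM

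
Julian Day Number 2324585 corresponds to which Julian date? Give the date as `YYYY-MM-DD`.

The Gregorian equivalent of JDN 2324585 is 24 May 1652.
In the Julian calendar that day is 1652-05-14.

1652-05-14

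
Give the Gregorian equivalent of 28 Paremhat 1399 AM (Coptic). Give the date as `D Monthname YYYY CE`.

Julian Day Number of the source date = 2335856.
Converting JDN 2335856 to the Gregorian calendar gives 3 April 1683 CE.

3 April 1683 CE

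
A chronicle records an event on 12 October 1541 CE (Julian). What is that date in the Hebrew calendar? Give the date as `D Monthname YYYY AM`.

21 Tishrei 5302 AM

The source date corresponds to 22 October 1541 in the proleptic Gregorian calendar (JDN 2284193).
That day falls on 21 Tishrei 5302 AM in the Hebrew calendar.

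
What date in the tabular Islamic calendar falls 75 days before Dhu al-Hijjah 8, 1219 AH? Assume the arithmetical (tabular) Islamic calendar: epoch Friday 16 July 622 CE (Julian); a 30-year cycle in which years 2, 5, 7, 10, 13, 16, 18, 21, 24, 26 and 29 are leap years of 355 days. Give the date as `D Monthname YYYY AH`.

JDN of Dhu al-Hijjah 8, 1219 AH = 2380391.
2380391 − 75 = 2380316.
JDN 2380316 in the tabular Islamic calendar is 22 Ramadan 1219 AH.

22 Ramadan 1219 AH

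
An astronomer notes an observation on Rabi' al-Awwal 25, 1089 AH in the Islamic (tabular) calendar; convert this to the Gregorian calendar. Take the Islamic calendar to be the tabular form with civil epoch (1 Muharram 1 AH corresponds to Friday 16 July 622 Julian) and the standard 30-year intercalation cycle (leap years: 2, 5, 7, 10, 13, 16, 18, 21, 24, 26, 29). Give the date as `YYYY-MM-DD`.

1678-05-17

Both dates share Julian Day Number 2334074; in the Gregorian calendar that is 17 May 1678 CE.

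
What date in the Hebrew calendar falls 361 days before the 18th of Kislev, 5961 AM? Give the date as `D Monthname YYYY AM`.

The starting date is JDN 2524923; 2524923 − 361 = 2524562.
JDN 2524562 corresponds to 11 Kislev 5960 AM.

11 Kislev 5960 AM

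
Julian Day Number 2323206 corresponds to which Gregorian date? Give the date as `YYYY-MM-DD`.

1648-08-14

Counting from JDN 2299161 = 15 Oct 1582 gives an offset of 24045 days.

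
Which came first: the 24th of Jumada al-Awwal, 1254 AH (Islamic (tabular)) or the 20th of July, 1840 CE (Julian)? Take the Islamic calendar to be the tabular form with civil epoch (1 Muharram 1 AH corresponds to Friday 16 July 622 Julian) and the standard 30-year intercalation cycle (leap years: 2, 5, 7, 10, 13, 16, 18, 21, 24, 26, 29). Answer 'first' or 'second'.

first

Converting both to JDN: 2392602 vs 2393319; the smaller is the first.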